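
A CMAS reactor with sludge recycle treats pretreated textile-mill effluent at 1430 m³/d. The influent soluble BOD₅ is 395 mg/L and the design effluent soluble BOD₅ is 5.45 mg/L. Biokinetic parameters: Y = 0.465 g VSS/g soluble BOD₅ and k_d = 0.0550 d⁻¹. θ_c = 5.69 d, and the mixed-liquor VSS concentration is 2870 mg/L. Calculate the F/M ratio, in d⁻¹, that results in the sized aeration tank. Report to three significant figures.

Rearranging the biomass balance for a CMAS with decay, V = Y·Q·ΔS·θ_c / [X·(1+k_d θ_c)] = 0.465 × 1430 × (395 − 5.45) × 5.69 / [2870 × (1 + 0.0550 × 5.69)] = 1.47×10^6 / 3768 = 391.1 m³.
F/M = Q·S₀ / (V·X) = 1430 × 395 / (391.1 × 2870) = 0.5032 g soluble BOD₅·(g VSS·d)⁻¹.

F/M ≈ 0.503 d⁻¹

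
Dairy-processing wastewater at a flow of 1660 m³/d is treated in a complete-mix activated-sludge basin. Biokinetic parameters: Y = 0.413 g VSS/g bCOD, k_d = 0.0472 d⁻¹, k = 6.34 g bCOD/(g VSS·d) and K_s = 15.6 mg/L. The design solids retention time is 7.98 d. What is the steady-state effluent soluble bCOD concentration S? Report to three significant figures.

From the Monod/SRT balance for a CMAS, S = K_s·(1+k_d θ_c)/[θ_c·(Y k − k_d) − 1] = 15.6 × (1 + 0.0472 × 7.98) / [7.98 × (0.413 × 6.34 − 0.0472) − 1] = 21.48 / 19.52 = 1.100 mg/L.

S ≈ 1.10 mg/L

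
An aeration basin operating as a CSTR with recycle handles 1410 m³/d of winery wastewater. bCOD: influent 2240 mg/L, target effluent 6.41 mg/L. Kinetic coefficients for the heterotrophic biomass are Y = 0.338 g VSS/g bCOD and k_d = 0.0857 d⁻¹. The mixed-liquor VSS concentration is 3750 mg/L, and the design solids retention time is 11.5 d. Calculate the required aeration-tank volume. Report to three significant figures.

From the SRT design equation V = Y Q (S₀−S) θ_c / [X (1 + k_d θ_c)] = 0.338 × 1410 × (2240 − 6.41) × 11.5 / [3750 × (1 + 0.0857 × 11.5)] = 1.22×10^7 / 7446 = 1644 m³.

V ≈ 1640 m³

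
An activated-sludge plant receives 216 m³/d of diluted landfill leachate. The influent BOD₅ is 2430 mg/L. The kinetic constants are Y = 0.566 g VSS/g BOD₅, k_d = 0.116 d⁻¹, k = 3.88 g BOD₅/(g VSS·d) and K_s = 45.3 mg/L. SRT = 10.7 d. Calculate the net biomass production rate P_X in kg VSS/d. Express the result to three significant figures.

P_X ≈ 132 kg VSS/d

From the Monod/SRT balance for a CMAS, S = K_s·(1+k_d θ_c)/[θ_c·(Y k − k_d) − 1] = 45.3 × (1 + 0.116 × 10.7) / [10.7 × (0.566 × 3.88 − 0.116) − 1] = 101.5 / 21.26 = 4.776 mg/L.
Y_obs = Y / (1 + k_d θ_c) = 0.566 / (1 + 0.116 × 10.7) = 0.566 / 2.241 = 0.2525.
Q·(S₀ − S) = 216 × (2430 − 4.78) × 10⁻³ = 523.8 kg/d removed.
Net biomass production P_X = Y_obs × Q·(S₀ − S) = 0.2525 × 523.8 = 132.3 kg VSS/d.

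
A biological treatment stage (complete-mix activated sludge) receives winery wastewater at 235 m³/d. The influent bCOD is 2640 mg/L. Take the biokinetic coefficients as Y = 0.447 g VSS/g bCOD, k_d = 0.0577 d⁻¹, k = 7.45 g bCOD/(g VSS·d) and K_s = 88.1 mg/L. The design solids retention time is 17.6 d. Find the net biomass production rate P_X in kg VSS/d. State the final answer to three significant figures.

For a completely mixed reactor with recycle the Lawrence–McCarty relation gives S = K_s·(1 + k_d·θ_c) / [θ_c·(Y·k − k_d) − 1] = 88.1 × (1 + 0.0577 × 17.6) / [17.6 × (0.447 × 7.45 − 0.0577) − 1] = 177.6 / 56.60 = 3.138 mg/L.
Observed yield with endogenous decay: Y_obs = Y / (1 + k_d·θ_c) = 0.447 / (1 + 0.0577 × 17.6) = 0.447 / 2.016 = 0.2218 g VSS/g bCOD.
Mass of bCOD removed per day: Q(S₀ − S) = 235 × 2637 g/m³ = 619.7 kg/d.
P_X = Y_obs · Q(S₀ − S) = 0.2218 × 619.7 = 137.4 kg VSS/d.

P_X ≈ 137 kg VSS/d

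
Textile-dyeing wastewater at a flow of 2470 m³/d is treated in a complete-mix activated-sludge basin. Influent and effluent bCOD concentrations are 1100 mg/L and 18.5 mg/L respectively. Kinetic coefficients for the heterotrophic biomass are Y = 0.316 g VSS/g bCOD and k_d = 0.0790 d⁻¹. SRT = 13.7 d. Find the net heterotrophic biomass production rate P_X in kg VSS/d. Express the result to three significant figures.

P_X ≈ 405 kg VSS/d

Observed yield with endogenous decay: Y_obs = Y / (1 + k_d·θ_c) = 0.316 / (1 + 0.0790 × 13.7) = 0.316 / 2.082 = 0.1518 g VSS/g bCOD.
Q·(S₀ − S) = 2470 × (1100 − 18.5) × 10⁻³ = 2671 kg/d removed.
So the net sludge growth is P_X = 0.1518 × 2671 = 405.4 kg VSS/d.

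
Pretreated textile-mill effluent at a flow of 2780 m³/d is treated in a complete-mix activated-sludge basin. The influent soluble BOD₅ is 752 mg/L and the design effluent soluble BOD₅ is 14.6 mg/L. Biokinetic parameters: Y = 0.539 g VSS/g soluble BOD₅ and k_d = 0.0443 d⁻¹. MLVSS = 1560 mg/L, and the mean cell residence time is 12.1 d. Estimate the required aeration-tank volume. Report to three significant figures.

From the SRT design equation V = Y Q (S₀−S) θ_c / [X (1 + k_d θ_c)] = 0.539 × 2780 × (752 − 14.6) × 12.1 / [1560 × (1 + 0.0443 × 12.1)] = 1.34×10^7 / 2396 = 5580 m³.

V ≈ 5580 m³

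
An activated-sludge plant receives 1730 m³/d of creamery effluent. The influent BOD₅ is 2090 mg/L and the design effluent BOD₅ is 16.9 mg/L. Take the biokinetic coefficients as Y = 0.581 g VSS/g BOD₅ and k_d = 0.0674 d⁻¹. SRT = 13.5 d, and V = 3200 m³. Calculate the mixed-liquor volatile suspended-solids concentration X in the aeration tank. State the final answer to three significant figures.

Solving the biomass balance for X: X = Y Q (S₀−S) θ_c / [V (1+k_d θ_c)] = 0.581 × 1730 × (2090 − 16.9) × 13.5 / [3200 × (1 + 0.0674 × 13.5)] = 4603 mg/L.

X ≈ 4600 mg/L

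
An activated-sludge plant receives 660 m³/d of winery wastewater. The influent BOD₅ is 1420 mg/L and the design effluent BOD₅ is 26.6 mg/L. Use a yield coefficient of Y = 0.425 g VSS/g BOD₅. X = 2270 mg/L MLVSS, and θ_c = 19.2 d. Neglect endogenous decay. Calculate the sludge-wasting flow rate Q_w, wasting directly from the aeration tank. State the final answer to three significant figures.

With k_d = 0 the design equation reduces to V = Y Q (S₀−S) θ_c / X = 0.425 × 660 × (1420 − 26.6) × 19.2 / 2270 = 3306 m³.
With mixed-liquor wasting, θ_c = V/Q_w, so Q_w = V/θ_c = 3306/19.2 = 172.2 m³/d.

Q_w ≈ 172 m³/d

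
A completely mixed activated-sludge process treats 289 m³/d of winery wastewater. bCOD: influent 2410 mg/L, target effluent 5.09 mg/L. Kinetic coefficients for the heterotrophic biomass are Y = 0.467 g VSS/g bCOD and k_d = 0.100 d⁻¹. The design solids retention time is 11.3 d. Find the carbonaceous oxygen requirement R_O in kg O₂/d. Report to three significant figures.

R_O ≈ 479 kg O₂/d

Observed yield with endogenous decay: Y_obs = Y / (1 + k_d·θ_c) = 0.467 / (1 + 0.100 × 11.3) = 0.467 / 2.130 = 0.2192 g VSS/g bCOD.
ΔS = 2410 − 5.09 = 2405 mg/L, so the substrate removal rate is 289 × 2405/1000 = 695.0 kg bCOD/d.
Net sludge production P_X = 0.2192 × 695.0 = 152.4 kg VSS/d.
R_O = Q·(S₀ − S) − 1.42·P_X = 695.0 − 1.42 × 152.4 = 478.6 kg O₂/d.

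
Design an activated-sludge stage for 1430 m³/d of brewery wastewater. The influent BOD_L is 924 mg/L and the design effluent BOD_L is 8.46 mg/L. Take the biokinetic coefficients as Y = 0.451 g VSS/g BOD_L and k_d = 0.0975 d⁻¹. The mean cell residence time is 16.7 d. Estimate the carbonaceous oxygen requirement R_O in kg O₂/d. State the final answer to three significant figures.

R_O ≈ 990 kg O₂/d

Y_obs = Y / (1 + k_d θ_c) = 0.451 / (1 + 0.0975 × 16.7) = 0.451 / 2.628 = 0.1716.
Mass of BOD_L removed per day: Q(S₀ − S) = 1430 × 915.5 g/m³ = 1309 kg/d.
Biomass synthesised: P_X = Y_obs × 1309 = 224.7 kg VSS/d.
Carbonaceous O₂ demand = substrate oxidised − cell-mass equivalent = 1309 − 1.42 × 224.7 = 990.2 kg O₂/d.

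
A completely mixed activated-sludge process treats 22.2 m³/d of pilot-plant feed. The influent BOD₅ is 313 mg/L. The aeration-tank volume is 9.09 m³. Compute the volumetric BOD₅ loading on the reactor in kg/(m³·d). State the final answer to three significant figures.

L_v = Q S₀ / V = 22.2 × 313 × 10⁻³ / 9.090 = 0.7644 kg/(m³·d).

L_v ≈ 0.764 kg BOD₅/(m³·d)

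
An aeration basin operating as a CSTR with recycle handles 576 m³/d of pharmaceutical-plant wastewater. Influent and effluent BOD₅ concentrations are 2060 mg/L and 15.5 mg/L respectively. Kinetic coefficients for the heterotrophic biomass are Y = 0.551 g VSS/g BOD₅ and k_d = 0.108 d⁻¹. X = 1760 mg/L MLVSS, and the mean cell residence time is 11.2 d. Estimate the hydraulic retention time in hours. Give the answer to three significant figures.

τ ≈ 77.9 h

From the SRT design equation V = Y Q (S₀−S) θ_c / [X (1 + k_d θ_c)] = 0.551 × 576 × (2060 − 15.5) × 11.2 / [1760 × (1 + 0.108 × 11.2)] = 7.27×10^6 / 3889 = 1869 m³.
Hydraulic retention time τ = V/Q = 1869 / 576 = 3.244 d = 77.86 h.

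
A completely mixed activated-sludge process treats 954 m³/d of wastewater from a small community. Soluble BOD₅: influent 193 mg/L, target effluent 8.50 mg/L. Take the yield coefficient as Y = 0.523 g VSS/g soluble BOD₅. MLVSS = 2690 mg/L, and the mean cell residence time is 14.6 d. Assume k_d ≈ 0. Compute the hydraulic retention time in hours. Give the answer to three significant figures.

V·X = Y·Q·ΔS·θ_c gives V = 0.523 × 954 × (193 − 8.50) × 14.6 / 2690 = 499.6 m³.
Hydraulic retention time τ = V/Q = 499.6 / 954 = 0.5237 d = 12.57 h.

τ ≈ 12.6 h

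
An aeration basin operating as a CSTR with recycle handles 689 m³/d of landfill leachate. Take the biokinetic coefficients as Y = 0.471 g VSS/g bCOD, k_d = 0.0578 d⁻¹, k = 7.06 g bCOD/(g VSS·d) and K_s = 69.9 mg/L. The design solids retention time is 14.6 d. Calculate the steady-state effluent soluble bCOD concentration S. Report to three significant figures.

S ≈ 2.76 mg/L

From the Monod/SRT balance for a CMAS, S = K_s·(1+k_d θ_c)/[θ_c·(Y k − k_d) − 1] = 69.9 × (1 + 0.0578 × 14.6) / [14.6 × (0.471 × 7.06 − 0.0578) − 1] = 128.9 / 46.70 = 2.760 mg/L.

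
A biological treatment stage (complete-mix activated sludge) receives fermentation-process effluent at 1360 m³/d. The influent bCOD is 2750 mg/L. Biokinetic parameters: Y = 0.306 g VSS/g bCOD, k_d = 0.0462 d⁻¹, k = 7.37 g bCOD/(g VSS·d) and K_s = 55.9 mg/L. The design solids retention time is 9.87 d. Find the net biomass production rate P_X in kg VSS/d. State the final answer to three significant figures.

For a completely mixed reactor with recycle the Lawrence–McCarty relation gives S = K_s·(1 + k_d·θ_c) / [θ_c·(Y·k − k_d) − 1] = 55.9 × (1 + 0.0462 × 9.87) / [9.87 × (0.306 × 7.37 − 0.0462) − 1] = 81.39 / 20.80 = 3.912 mg/L.
Observed yield with endogenous decay: Y_obs = Y / (1 + k_d·θ_c) = 0.306 / (1 + 0.0462 × 9.87) = 0.306 / 1.456 = 0.2102 g VSS/g bCOD.
Q·(S₀ − S) = 1360 × (2750 − 3.91) × 10⁻³ = 3735 kg/d removed.
Biomass produced: P_X = Y_obs·Q·ΔS = 0.2102 × 3735 ≈ 784.9 kg VSS/d.

P_X ≈ 785 kg VSS/d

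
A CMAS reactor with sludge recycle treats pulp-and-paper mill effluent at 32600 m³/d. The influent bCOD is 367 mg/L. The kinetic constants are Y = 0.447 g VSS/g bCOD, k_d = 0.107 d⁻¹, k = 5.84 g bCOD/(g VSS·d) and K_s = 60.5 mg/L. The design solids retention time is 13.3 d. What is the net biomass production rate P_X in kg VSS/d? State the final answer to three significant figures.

P_X ≈ 2180 kg VSS/d

Effluent substrate depends only on kinetics and SRT: S = K_s(1 + k_d θ_c) / [θ_c(Yk − k_d) − 1] = 60.5 × (1 + 0.107 × 13.3) / [13.3 × (0.447 × 5.84 − 0.107) − 1] = 146.6 / 32.30 = 4.539 mg/L.
Observed yield with endogenous decay: Y_obs = Y / (1 + k_d·θ_c) = 0.447 / (1 + 0.107 × 13.3) = 0.447 / 2.423 = 0.1845 g VSS/g bCOD.
Q·(S₀ − S) = 32600 × (367 − 4.54) × 10⁻³ = 11816 kg/d removed.
So the net sludge growth is P_X = 0.1845 × 11816 = 2180 kg VSS/d.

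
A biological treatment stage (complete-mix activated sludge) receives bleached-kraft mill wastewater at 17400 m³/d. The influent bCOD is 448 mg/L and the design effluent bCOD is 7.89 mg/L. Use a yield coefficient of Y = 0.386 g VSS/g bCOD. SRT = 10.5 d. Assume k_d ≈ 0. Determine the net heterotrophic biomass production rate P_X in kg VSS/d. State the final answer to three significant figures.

P_X ≈ 2960 kg VSS/d

Since k_d ≈ 0, Y_obs = Y = 0.386 g VSS/g bCOD.
Mass of bCOD removed per day: Q(S₀ − S) = 17400 × 440.1 g/m³ = 7658 kg/d.
P_X = Y_obs · Q(S₀ − S) = 0.3860 × 7658 = 2956 kg VSS/d.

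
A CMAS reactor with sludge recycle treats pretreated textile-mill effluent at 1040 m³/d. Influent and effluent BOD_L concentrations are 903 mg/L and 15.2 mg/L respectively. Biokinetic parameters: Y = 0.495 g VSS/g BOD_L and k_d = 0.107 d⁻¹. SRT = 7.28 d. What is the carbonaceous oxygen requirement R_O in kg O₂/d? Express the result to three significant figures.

Observed yield with endogenous decay: Y_obs = Y / (1 + k_d·θ_c) = 0.495 / (1 + 0.107 × 7.28) = 0.495 / 1.779 = 0.2783 g VSS/g BOD_L.
Q·(S₀ − S) = 1040 × (903 − 15.2) × 10⁻³ = 923.3 kg/d removed.
Biomass synthesised: P_X = Y_obs × 923.3 = 256.9 kg VSS/d.
Carbonaceous O₂ demand = substrate oxidised − cell-mass equivalent = 923.3 − 1.42 × 256.9 = 558.5 kg O₂/d.

R_O ≈ 558 kg O₂/d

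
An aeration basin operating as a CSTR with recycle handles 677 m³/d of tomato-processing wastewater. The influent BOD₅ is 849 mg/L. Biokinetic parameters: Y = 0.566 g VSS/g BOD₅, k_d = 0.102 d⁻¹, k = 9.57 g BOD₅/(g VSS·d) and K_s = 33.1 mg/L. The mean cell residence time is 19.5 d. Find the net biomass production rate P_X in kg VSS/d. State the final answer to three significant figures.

From the Monod/SRT balance for a CMAS, S = K_s·(1+k_d θ_c)/[θ_c·(Y k − k_d) − 1] = 33.1 × (1 + 0.102 × 19.5) / [19.5 × (0.566 × 9.57 − 0.102) − 1] = 98.94 / 102.6 = 0.9640 mg/L.
Y_obs = Y / (1 + k_d θ_c) = 0.566 / (1 + 0.102 × 19.5) = 0.566 / 2.989 = 0.1894.
Substrate removed = Q·(S₀ − S) = 677 m³/d × (849 − 0.964) g/m³ = 5.74×10^5 g/d = 574.1 kg/d.
Biomass produced: P_X = Y_obs·Q·ΔS = 0.1894 × 574.1 ≈ 108.7 kg VSS/d.

P_X ≈ 109 kg VSS/d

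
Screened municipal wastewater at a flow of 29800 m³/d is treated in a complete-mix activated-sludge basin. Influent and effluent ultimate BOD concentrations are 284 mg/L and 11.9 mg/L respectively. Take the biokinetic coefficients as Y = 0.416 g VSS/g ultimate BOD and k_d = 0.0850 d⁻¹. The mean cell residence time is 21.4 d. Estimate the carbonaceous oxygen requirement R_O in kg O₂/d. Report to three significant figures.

The observed yield is Y_obs = Y/(1 + k_d·θ_c) = 0.416 / (1 + 0.0850 × 21.4) = 0.416 / 2.819 = 0.1476 g VSS per g ultimate BOD removed.
Substrate removed = Q·(S₀ − S) = 29800 m³/d × (284 − 11.9) g/m³ = 8.11×10^6 g/d = 8109 kg/d.
Biomass synthesised: P_X = Y_obs × 8109 = 1197 kg VSS/d.
Carbonaceous O₂ demand = substrate oxidised − cell-mass equivalent = 8109 − 1.42 × 1197 = 6409 kg O₂/d.

R_O ≈ 6410 kg O₂/d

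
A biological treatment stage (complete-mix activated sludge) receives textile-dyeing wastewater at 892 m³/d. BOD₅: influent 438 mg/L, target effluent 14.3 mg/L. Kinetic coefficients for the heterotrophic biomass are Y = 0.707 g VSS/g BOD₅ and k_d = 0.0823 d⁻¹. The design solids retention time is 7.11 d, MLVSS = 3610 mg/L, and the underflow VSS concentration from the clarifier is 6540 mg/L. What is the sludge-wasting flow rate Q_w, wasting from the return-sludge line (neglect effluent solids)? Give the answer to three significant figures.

Q_w ≈ 25.8 m³/d

From the SRT design equation V = Y Q (S₀−S) θ_c / [X (1 + k_d θ_c)] = 0.707 × 892 × (438 − 14.3) × 7.11 / [3610 × (1 + 0.0823 × 7.11)] = 1.9×10^6 / 5722 = 332.0 m³.
Q_w = (V·X)/(θ_c X_r) = 332.0 × 3610 / (7.11 × 6540) = 25.77 m³/d.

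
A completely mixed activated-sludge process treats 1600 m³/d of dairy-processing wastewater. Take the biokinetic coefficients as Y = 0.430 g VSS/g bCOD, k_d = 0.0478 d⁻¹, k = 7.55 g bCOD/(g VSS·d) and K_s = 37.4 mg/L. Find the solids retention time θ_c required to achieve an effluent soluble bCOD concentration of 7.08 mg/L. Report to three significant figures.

θ_c ≈ 2.13 d

Specific growth rate at S = 7.08 mg/L: μ = YkS/(K_s+S) = 0.430·7.55·7.08/(37.4+7.08) = 0.5168 d⁻¹.
1/θ_c = 0.5168 − 0.0478 = 0.4690 d⁻¹, so θ_c = 2.132 d.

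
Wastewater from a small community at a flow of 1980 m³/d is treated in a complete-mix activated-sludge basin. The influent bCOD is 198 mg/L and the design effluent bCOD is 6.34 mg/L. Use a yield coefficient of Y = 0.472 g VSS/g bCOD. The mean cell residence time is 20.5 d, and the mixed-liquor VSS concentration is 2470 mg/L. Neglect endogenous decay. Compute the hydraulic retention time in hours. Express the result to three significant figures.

With k_d = 0 the design equation reduces to V = Y Q (S₀−S) θ_c / X = 0.472 × 1980 × (198 − 6.34) × 20.5 / 2470 = 1487 m³.
HRT = V/Q = 1487 m³ / 1980 m³·d⁻¹ = 0.7508 d × 24 = 18.02 h.

τ ≈ 18.0 h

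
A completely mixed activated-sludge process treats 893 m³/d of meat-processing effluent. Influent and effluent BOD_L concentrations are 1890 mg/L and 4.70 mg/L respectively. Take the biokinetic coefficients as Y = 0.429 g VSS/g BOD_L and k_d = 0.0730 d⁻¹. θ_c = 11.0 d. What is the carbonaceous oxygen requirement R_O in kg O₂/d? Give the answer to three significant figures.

R_O ≈ 1110 kg O₂/d

Correct the yield for decay: Y_obs = Y/(1 + k_d θ_c) = 0.429 / (1 + 0.0730 × 11.0) = 0.429 / 1.803 = 0.2379.
Mass of BOD_L removed per day: Q(S₀ − S) = 893 × 1885 g/m³ = 1684 kg/d.
Net sludge production P_X = 0.2379 × 1684 = 400.6 kg VSS/d.
Carbonaceous O₂ demand = substrate oxidised − cell-mass equivalent = 1684 − 1.42 × 400.6 = 1115 kg O₂/d.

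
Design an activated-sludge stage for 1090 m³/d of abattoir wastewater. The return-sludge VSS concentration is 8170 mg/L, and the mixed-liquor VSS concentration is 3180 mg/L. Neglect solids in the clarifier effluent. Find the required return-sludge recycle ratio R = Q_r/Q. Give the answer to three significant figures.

Mass balance around the secondary clarifier (neglecting effluent solids): R = X / (X_r − X) = 3180 / (8170 − 3180) = 0.6373.

R ≈ 0.637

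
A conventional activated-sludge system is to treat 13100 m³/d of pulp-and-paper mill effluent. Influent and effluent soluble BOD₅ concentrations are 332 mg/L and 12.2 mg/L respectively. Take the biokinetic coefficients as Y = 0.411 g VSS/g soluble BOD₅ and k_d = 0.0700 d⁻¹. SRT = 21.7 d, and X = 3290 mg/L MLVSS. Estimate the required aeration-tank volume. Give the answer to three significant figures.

From the SRT design equation V = Y Q (S₀−S) θ_c / [X (1 + k_d θ_c)] = 0.411 × 13100 × (332 − 12.2) × 21.7 / [3290 × (1 + 0.0700 × 21.7)] = 3.74×10^7 / 8288 = 4508 m³.

V ≈ 4510 m³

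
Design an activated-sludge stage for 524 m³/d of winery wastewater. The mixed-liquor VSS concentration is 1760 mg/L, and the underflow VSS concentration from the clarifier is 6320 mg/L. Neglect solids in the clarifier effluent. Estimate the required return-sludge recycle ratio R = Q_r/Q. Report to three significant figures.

R ≈ 0.386

Solids balance on the clarifier gives (1+R)X = R·X_r, so R = X/(X_r − X) = 1760 / (6320 − 1760) = 0.3860.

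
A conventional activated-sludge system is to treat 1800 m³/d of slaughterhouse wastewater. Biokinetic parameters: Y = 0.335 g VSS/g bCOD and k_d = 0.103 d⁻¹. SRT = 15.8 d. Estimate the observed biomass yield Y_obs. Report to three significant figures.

Y_obs ≈ 0.128 g VSS/g bCOD

The observed yield is Y_obs = Y/(1 + k_d·θ_c) = 0.335 / (1 + 0.103 × 15.8) = 0.335 / 2.627 = 0.1275 g VSS per g bCOD removed.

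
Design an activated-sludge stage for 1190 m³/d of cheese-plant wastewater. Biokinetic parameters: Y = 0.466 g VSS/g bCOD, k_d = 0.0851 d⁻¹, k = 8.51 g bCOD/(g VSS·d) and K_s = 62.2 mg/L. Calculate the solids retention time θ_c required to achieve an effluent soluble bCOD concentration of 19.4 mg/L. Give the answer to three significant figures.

θ_c ≈ 1.17 d

At the target effluent, Y k S/(K_s+S) = 0.466×8.51×19.4/81.60 = 0.9428 d⁻¹.
1/θ_c = 0.9428 − 0.0851 = 0.8577 d⁻¹, so θ_c = 1.166 d.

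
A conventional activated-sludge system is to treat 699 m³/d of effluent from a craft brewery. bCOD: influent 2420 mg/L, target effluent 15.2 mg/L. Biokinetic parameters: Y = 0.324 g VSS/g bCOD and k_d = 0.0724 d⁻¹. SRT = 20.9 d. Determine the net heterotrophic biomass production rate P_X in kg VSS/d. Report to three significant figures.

The observed yield is Y_obs = Y/(1 + k_d·θ_c) = 0.324 / (1 + 0.0724 × 20.9) = 0.324 / 2.513 = 0.1289 g VSS per g bCOD removed.
ΔS = 2420 − 15.2 = 2405 mg/L, so the substrate removal rate is 699 × 2405/1000 = 1681 kg bCOD/d.
So the net sludge growth is P_X = 0.1289 × 1681 = 216.7 kg VSS/d.

P_X ≈ 217 kg VSS/d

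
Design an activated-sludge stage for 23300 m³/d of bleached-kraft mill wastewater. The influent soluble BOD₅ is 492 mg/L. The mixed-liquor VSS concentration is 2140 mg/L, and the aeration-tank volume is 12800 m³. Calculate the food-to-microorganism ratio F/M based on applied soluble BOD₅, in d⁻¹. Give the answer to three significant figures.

F/M = applied load / biomass = Q·S₀/(V·X) = 23300 × 492 / (12800 × 2140) = 0.4185 d⁻¹.

F/M ≈ 0.419 d⁻¹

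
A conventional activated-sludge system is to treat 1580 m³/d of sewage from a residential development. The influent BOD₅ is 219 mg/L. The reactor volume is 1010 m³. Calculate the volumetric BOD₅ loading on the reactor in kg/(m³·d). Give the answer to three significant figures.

Applied BOD₅ load per unit volume = Q·S₀/V = (1580 × 219/1000)/1010 = 0.3426 kg BOD₅·m⁻³·d⁻¹.

L_v ≈ 0.343 kg BOD₅/(m³·d)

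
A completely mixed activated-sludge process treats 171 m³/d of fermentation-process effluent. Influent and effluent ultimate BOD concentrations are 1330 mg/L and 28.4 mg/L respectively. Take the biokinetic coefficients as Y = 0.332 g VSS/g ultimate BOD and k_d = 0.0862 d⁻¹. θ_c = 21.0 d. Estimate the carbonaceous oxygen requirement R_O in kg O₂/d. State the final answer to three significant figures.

The observed yield is Y_obs = Y/(1 + k_d·θ_c) = 0.332 / (1 + 0.0862 × 21.0) = 0.332 / 2.810 = 0.1181 g VSS per g ultimate BOD removed.
Substrate removed = Q·(S₀ − S) = 171 m³/d × (1330 − 28.4) g/m³ = 2.23×10^5 g/d = 222.6 kg/d.
P_X = Y_obs·Q·(S₀ − S) = 0.1181 × 222.6 = 26.30 kg VSS/d.
R_O = Q·(S₀ − S) − 1.42·P_X = 222.6 − 1.42 × 26.30 = 185.2 kg O₂/d.

R_O ≈ 185 kg O₂/d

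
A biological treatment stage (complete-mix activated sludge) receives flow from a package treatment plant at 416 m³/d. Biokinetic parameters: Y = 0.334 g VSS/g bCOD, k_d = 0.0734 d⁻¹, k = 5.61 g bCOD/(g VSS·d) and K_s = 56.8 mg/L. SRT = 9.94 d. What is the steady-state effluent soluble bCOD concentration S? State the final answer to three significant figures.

S ≈ 5.81 mg/L

For a completely mixed reactor with recycle the Lawrence–McCarty relation gives S = K_s·(1 + k_d·θ_c) / [θ_c·(Y·k − k_d) − 1] = 56.8 × (1 + 0.0734 × 9.94) / [9.94 × (0.334 × 5.61 − 0.0734) − 1] = 98.24 / 16.90 = 5.815 mg/L.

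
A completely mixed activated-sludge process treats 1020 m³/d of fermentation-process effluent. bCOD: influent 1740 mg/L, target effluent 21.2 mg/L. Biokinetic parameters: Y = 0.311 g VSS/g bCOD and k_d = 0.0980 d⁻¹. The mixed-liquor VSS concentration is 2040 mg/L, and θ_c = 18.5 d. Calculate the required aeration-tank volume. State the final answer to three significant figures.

V ≈ 1760 m³

From the SRT design equation V = Y Q (S₀−S) θ_c / [X (1 + k_d θ_c)] = 0.311 × 1020 × (1740 − 21.2) × 18.5 / [2040 × (1 + 0.0980 × 18.5)] = 1.01×10^7 / 5739 = 1758 m³.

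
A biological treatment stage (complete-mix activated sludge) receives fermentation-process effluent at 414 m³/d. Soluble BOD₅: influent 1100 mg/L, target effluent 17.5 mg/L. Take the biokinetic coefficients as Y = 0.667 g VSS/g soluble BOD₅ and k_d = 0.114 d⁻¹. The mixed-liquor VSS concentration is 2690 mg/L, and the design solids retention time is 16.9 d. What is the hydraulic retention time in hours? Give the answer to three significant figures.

τ ≈ 37.2 h

From the SRT design equation V = Y Q (S₀−S) θ_c / [X (1 + k_d θ_c)] = 0.667 × 414 × (1100 − 17.5) × 16.9 / [2690 × (1 + 0.114 × 16.9)] = 5.05×10^6 / 7873 = 641.7 m³.
HRT = V/Q = 641.7 m³ / 414 m³·d⁻¹ = 1.550 d × 24 = 37.20 h.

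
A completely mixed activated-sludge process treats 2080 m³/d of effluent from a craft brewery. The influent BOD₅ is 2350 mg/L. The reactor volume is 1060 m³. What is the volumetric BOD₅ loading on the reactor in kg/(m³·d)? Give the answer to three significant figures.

Applied BOD₅ load per unit volume = Q·S₀/V = (2080 × 2350/1000)/1060 = 4.611 kg BOD₅·m⁻³·d⁻¹.

L_v ≈ 4.61 kg BOD₅/(m³·d)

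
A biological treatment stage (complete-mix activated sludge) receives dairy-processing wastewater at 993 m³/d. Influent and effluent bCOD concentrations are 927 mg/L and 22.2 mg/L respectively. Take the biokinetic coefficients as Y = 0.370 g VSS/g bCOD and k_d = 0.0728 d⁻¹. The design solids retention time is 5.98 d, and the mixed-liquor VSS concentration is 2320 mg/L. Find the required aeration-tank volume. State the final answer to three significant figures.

V ≈ 597 m³

Steady-state biomass mass balance: V·X·(1 + k_d·θ_c) = Y·Q·(S₀ − S)·θ_c, so V = 0.370 × 993 × (927 − 22.2) × 5.98 / [2320 × (1 + 0.0728 × 5.98)] = 1.99×10^6 / 3330 = 597.0 m³.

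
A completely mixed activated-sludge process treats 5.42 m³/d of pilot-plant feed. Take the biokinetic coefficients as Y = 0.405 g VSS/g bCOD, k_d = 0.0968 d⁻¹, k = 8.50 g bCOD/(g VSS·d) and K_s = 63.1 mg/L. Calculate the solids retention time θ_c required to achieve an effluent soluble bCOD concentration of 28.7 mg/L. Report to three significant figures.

From 1/θ_c = Y·k·S/(K_s + S) − k_d: Y·k·S/(K_s+S) = 0.405 × 8.50 × 28.7 / (63.1 + 28.7) = 1.076 d⁻¹.
1/θ_c = 1.076 − 0.0968 = 0.9795 d⁻¹, so θ_c = 1.021 d.

θ_c ≈ 1.02 d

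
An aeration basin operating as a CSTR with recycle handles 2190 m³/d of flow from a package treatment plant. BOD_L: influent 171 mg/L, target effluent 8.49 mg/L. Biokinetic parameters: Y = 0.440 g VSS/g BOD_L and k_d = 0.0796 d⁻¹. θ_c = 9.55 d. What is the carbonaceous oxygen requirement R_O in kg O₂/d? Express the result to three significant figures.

R_O ≈ 230 kg O₂/d

The observed yield is Y_obs = Y/(1 + k_d·θ_c) = 0.440 / (1 + 0.0796 × 9.55) = 0.440 / 1.760 = 0.2500 g VSS per g BOD_L removed.
Q·(S₀ − S) = 2190 × (171 − 8.49) × 10⁻³ = 355.9 kg/d removed.
Net sludge production P_X = 0.2500 × 355.9 = 88.97 kg VSS/d.
R_O = Q·(S₀ − S) − 1.42·P_X = 355.9 − 1.42 × 88.97 = 229.6 kg O₂/d.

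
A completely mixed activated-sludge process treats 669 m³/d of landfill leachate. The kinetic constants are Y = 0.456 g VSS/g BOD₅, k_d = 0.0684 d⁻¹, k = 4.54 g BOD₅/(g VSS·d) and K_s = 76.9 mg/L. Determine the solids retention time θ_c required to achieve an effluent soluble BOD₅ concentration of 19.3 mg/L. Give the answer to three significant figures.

θ_c ≈ 2.88 d

At the target effluent, Y k S/(K_s+S) = 0.456×4.54×19.3/96.20 = 0.4153 d⁻¹.
1/θ_c = 0.4153 − 0.0684 = 0.3469 d⁻¹, so θ_c = 2.882 d.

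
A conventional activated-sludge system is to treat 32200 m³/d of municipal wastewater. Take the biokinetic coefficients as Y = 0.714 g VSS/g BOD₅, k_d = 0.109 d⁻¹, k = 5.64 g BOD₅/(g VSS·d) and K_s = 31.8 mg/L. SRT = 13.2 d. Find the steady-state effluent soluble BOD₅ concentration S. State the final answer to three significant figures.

For a completely mixed reactor with recycle the Lawrence–McCarty relation gives S = K_s·(1 + k_d·θ_c) / [θ_c·(Y·k − k_d) − 1] = 31.8 × (1 + 0.109 × 13.2) / [13.2 × (0.714 × 5.64 − 0.109) − 1] = 77.55 / 50.72 = 1.529 mg/L.

S ≈ 1.53 mg/L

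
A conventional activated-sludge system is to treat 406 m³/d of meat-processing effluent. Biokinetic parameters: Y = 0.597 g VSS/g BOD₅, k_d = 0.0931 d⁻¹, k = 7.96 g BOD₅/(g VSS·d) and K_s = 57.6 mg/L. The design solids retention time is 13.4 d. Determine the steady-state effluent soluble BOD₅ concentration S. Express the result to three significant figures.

From the Monod/SRT balance for a CMAS, S = K_s·(1+k_d θ_c)/[θ_c·(Y k − k_d) − 1] = 57.6 × (1 + 0.0931 × 13.4) / [13.4 × (0.597 × 7.96 − 0.0931) − 1] = 129.5 / 61.43 = 2.107 mg/L.

S ≈ 2.11 mg/L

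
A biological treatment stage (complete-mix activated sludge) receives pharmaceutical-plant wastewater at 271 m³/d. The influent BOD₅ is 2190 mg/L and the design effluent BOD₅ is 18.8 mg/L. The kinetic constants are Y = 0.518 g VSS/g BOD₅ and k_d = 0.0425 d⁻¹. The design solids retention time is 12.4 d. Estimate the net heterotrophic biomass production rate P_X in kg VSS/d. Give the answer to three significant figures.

P_X ≈ 200 kg VSS/d

Correct the yield for decay: Y_obs = Y/(1 + k_d θ_c) = 0.518 / (1 + 0.0425 × 12.4) = 0.518 / 1.527 = 0.3392.
Mass of BOD₅ removed per day: Q(S₀ − S) = 271 × 2171 g/m³ = 588.4 kg/d.
Biomass produced: P_X = Y_obs·Q·ΔS = 0.3392 × 588.4 ≈ 199.6 kg VSS/d.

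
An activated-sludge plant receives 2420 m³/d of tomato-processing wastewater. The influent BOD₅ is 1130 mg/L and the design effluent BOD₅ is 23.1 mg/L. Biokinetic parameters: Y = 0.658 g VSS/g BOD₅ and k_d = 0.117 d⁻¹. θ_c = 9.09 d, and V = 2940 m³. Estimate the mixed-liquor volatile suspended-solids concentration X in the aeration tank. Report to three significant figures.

X = Y·Q·ΔS·θ_c / [V·(1 + k_d θ_c)] = 0.658 × 2420 × (1130 − 23.1) × 9.09 / [2940 × (1 + 0.117 × 9.09)] = 2641 mg/L.

X ≈ 2640 mg/L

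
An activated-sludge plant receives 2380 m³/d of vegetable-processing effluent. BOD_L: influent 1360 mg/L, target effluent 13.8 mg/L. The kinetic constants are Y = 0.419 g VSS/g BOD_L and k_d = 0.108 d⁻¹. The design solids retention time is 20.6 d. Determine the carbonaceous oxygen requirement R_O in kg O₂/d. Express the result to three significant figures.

R_O ≈ 2610 kg O₂/d

The observed yield is Y_obs = Y/(1 + k_d·θ_c) = 0.419 / (1 + 0.108 × 20.6) = 0.419 / 3.225 = 0.1299 g VSS per g BOD_L removed.
Mass of BOD_L removed per day: Q(S₀ − S) = 2380 × 1346 g/m³ = 3204 kg/d.
Net sludge production P_X = 0.1299 × 3204 = 416.3 kg VSS/d.
R_O = Q·(S₀ − S) − 1.42·P_X = 3204 − 1.42 × 416.3 = 2613 kg O₂/d.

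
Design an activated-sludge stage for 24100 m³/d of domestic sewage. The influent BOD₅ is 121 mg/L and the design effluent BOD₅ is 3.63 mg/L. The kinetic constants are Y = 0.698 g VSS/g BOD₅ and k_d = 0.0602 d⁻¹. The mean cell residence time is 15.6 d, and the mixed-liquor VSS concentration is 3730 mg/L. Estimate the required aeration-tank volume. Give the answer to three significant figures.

V ≈ 4260 m³

Steady-state biomass mass balance: V·X·(1 + k_d·θ_c) = Y·Q·(S₀ − S)·θ_c, so V = 0.698 × 24100 × (121 − 3.63) × 15.6 / [3730 × (1 + 0.0602 × 15.6)] = 3.08×10^7 / 7233 = 4258 m³.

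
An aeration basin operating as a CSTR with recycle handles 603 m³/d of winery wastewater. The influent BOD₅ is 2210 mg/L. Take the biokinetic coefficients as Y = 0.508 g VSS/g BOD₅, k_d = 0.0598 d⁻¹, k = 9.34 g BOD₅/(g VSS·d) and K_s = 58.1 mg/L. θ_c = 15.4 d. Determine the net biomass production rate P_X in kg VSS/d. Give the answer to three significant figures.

P_X ≈ 352 kg VSS/d

For a completely mixed reactor with recycle the Lawrence–McCarty relation gives S = K_s·(1 + k_d·θ_c) / [θ_c·(Y·k − k_d) − 1] = 58.1 × (1 + 0.0598 × 15.4) / [15.4 × (0.508 × 9.34 − 0.0598) − 1] = 111.6 / 71.15 = 1.569 mg/L.
The observed yield is Y_obs = Y/(1 + k_d·θ_c) = 0.508 / (1 + 0.0598 × 15.4) = 0.508 / 1.921 = 0.2645 g VSS per g BOD₅ removed.
Q·(S₀ − S) = 603 × (2210 − 1.57) × 10⁻³ = 1332 kg/d removed.
Net biomass production P_X = Y_obs × Q·(S₀ − S) = 0.2645 × 1332 = 352.2 kg VSS/d.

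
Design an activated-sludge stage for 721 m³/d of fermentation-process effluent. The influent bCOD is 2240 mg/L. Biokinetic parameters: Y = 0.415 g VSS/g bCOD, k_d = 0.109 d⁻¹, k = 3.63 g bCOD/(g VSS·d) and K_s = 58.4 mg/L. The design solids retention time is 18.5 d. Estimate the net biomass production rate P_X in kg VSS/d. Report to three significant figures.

From the Monod/SRT balance for a CMAS, S = K_s·(1+k_d θ_c)/[θ_c·(Y k − k_d) − 1] = 58.4 × (1 + 0.109 × 18.5) / [18.5 × (0.415 × 3.63 − 0.109) − 1] = 176.2 / 24.85 = 7.088 mg/L.
Y_obs = Y / (1 + k_d θ_c) = 0.415 / (1 + 0.109 × 18.5) = 0.415 / 3.017 = 0.1376.
ΔS = 2240 − 7.09 = 2233 mg/L, so the substrate removal rate is 721 × 2233/1000 = 1610 kg bCOD/d.
P_X = Y_obs · Q(S₀ − S) = 0.1376 × 1610 = 221.5 kg VSS/d.

P_X ≈ 221 kg VSS/d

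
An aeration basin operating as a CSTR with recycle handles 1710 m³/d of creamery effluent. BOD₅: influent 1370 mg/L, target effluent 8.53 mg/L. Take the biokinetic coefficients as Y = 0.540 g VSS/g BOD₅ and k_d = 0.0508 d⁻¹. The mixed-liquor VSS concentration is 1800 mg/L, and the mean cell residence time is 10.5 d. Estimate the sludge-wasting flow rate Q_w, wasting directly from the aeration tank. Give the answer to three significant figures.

Q_w ≈ 455 m³/d

Steady-state biomass mass balance: V·X·(1 + k_d·θ_c) = Y·Q·(S₀ − S)·θ_c, so V = 0.540 × 1710 × (1370 − 8.53) × 10.5 / [1800 × (1 + 0.0508 × 10.5)] = 1.32×10^7 / 2760 = 4783 m³.
With mixed-liquor wasting, θ_c = V/Q_w, so Q_w = V/θ_c = 4783/10.5 = 455.5 m³/d.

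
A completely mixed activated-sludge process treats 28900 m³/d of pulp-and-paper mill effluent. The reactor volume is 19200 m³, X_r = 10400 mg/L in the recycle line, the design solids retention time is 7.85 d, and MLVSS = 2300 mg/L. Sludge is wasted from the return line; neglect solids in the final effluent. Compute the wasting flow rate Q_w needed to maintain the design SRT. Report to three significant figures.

Q_w ≈ 541 m³/d

Wasting from the return line (neglecting effluent solids): Q_w = V·X / (θ_c·X_r) = 19200 × 2300 / (7.85 × 10400) = 540.9 m³/d.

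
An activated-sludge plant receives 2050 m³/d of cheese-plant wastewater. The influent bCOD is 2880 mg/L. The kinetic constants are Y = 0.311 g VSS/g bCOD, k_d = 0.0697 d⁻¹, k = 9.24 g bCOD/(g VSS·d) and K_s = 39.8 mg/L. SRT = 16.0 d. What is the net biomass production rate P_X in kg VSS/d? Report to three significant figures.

P_X ≈ 867 kg VSS/d

For a completely mixed reactor with recycle the Lawrence–McCarty relation gives S = K_s·(1 + k_d·θ_c) / [θ_c·(Y·k − k_d) − 1] = 39.8 × (1 + 0.0697 × 16.0) / [16.0 × (0.311 × 9.24 − 0.0697) − 1] = 84.18 / 43.86 = 1.919 mg/L.
Y_obs = Y / (1 + k_d θ_c) = 0.311 / (1 + 0.0697 × 16.0) = 0.311 / 2.115 = 0.1470.
Substrate removed = Q·(S₀ − S) = 2050 m³/d × (2880 − 1.92) g/m³ = 5.9×10^6 g/d = 5900 kg/d.
Biomass produced: P_X = Y_obs·Q·ΔS = 0.1470 × 5900 ≈ 867.5 kg VSS/d.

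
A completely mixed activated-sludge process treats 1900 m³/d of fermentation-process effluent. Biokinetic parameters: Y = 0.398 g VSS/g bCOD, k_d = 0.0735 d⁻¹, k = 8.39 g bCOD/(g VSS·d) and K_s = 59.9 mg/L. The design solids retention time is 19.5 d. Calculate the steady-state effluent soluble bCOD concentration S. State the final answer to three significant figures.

S ≈ 2.33 mg/L

Effluent substrate depends only on kinetics and SRT: S = K_s(1 + k_d θ_c) / [θ_c(Yk − k_d) − 1] = 59.9 × (1 + 0.0735 × 19.5) / [19.5 × (0.398 × 8.39 − 0.0735) − 1] = 145.8 / 62.68 = 2.325 mg/L.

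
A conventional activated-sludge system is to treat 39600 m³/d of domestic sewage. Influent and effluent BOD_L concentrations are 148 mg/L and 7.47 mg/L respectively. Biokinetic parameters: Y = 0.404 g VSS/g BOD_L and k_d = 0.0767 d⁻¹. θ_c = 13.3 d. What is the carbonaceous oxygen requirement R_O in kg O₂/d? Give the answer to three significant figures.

R_O ≈ 3980 kg O₂/d

Y_obs = Y / (1 + k_d θ_c) = 0.404 / (1 + 0.0767 × 13.3) = 0.404 / 2.020 = 0.2000.
ΔS = 148 − 7.47 = 140.5 mg/L, so the substrate removal rate is 39600 × 140.5/1000 = 5565 kg BOD_L/d.
Biomass synthesised: P_X = Y_obs × 5565 = 1113 kg VSS/d.
R_O = Q·(S₀ − S) − 1.42·P_X = 5565 − 1.42 × 1113 = 3985 kg O₂/d.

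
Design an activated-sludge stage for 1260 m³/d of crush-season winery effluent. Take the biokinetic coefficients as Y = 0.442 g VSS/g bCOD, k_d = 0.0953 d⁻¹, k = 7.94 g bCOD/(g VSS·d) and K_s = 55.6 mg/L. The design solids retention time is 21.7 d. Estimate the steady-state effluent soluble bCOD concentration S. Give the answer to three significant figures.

From the Monod/SRT balance for a CMAS, S = K_s·(1+k_d θ_c)/[θ_c·(Y k − k_d) − 1] = 55.6 × (1 + 0.0953 × 21.7) / [21.7 × (0.442 × 7.94 − 0.0953) − 1] = 170.6 / 73.09 = 2.334 mg/L.

S ≈ 2.33 mg/L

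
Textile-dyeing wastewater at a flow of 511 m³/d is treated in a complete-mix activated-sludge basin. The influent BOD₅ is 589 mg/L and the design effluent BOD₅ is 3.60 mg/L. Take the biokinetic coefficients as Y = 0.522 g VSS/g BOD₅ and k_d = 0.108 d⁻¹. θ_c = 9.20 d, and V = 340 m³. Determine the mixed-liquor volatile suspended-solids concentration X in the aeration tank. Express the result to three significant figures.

X = Y·Q·ΔS·θ_c / [V·(1 + k_d θ_c)] = 0.522 × 511 × (589 − 3.60) × 9.20 / [340 × (1 + 0.108 × 9.20)] = 2119 mg/L.

X ≈ 2120 mg/L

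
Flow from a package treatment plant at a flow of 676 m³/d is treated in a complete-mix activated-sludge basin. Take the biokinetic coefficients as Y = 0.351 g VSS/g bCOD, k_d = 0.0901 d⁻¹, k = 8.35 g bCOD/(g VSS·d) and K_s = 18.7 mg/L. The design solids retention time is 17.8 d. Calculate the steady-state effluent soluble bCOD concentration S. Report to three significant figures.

From the Monod/SRT balance for a CMAS, S = K_s·(1+k_d θ_c)/[θ_c·(Y k − k_d) − 1] = 18.7 × (1 + 0.0901 × 17.8) / [17.8 × (0.351 × 8.35 − 0.0901) − 1] = 48.69 / 49.57 = 0.9824 mg/L.

S ≈ 0.982 mg/L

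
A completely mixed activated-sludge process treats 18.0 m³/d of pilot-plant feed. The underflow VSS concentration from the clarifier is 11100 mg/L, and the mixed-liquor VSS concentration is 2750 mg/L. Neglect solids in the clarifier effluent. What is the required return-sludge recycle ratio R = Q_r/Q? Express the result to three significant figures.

R = Q_r/Q = X/(X_r − X) = 2750 / (11100 − 2750) = 0.3293.

R ≈ 0.329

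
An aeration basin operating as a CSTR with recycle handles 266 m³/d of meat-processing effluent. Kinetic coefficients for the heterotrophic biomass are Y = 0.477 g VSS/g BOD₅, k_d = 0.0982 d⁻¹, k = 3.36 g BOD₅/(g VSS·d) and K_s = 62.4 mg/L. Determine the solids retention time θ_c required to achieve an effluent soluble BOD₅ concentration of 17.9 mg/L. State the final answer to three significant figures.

θ_c ≈ 3.86 d

From 1/θ_c = Y·k·S/(K_s + S) − k_d: Y·k·S/(K_s+S) = 0.477 × 3.36 × 17.9 / (62.4 + 17.9) = 0.3573 d⁻¹.
θ_c = 1/(μ − k_d) = 1/(0.3573 − 0.0982) = 1/0.2591 = 3.860 d.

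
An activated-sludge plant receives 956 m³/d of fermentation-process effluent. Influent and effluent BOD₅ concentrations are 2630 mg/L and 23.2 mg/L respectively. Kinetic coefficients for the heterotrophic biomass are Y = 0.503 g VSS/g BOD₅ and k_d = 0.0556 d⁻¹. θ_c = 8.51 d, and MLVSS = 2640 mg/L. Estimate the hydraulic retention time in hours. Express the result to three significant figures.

τ ≈ 68.9 h

Steady-state biomass mass balance: V·X·(1 + k_d·θ_c) = Y·Q·(S₀ − S)·θ_c, so V = 0.503 × 956 × (2630 − 23.2) × 8.51 / [2640 × (1 + 0.0556 × 8.51)] = 1.07×10^7 / 3889 = 2743 m³.
Hydraulic retention time τ = V/Q = 2743 / 956 = 2.869 d = 68.86 h.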